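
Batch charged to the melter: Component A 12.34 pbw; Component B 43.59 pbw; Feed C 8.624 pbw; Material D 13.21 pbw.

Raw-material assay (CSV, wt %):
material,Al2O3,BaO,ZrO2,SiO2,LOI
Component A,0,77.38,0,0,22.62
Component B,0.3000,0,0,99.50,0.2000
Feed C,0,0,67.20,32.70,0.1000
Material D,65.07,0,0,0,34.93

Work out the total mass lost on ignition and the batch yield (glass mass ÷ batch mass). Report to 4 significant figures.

LOI loss = 7.501 pbw; glass = 70.26 pbw; yield = 90.35%

Intermediates are shown rounded to four significant figures within the worked lines. All internal work maintains exact precision in all steps; a single rounding produces each reported value. All derived quantities are carried starting from the weights per 70.26 pbw of glass in exact precision (the four compositions, yield, totals, net glass mass, ignition loss) exactly as shown in either problem or answer.
Per-material ignition loss:
  Component A: 12.34 × 0.2262 = 2.791 pbw
  Component B: 43.59 × 0.002000 = 0.08718 pbw
  Feed C: 8.624 × 0.001000 = 0.008624 pbw
  Material D: 13.21 × 0.3493 = 4.614 pbw
Total LOI = 7.501 pbw
Glass = batch − LOI = 77.76 − 7.501 = 70.26 pbw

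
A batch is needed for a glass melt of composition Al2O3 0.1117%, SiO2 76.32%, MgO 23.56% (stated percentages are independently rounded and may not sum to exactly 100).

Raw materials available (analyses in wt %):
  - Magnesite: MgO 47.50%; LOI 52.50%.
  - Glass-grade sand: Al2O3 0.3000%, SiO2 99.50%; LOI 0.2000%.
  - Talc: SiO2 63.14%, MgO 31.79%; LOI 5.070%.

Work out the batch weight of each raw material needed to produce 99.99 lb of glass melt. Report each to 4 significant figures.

Intermediates are displayed with 4-significant-digit rounding in the working; each numeric step maintains full precision from start to finish. Every reported figure is rounded just once; the derived quantities, which include totals, ignition loss, glass mass, yield, the three compositions, are computed at exact precision, as set out in problem or answer, using the weight values for 99.99 lb of glass.
The oxide mass targets at 99.99 lb glass melt:
  Al2O3: 0.1117% × 99.99 = 0.1117 lb
  SiO2: 76.32% × 99.99 = 76.31 lb
  MgO: 23.56% × 99.99 = 23.56 lb
A balance pass over the oxides, given the weights on record, on the stated basis (summed amounts equal target values once rounding is allowed for):
  Al2O3: 37.23·0.003000 = 0.1117 lb (target 0.1117 lb)
  SiO2: 37.23·0.9950 + 62.19·0.6314 = 76.31 lb (target 76.31 lb)
  MgO: 7.971·0.4750 + 62.19·0.3179 = 23.56 lb (target 23.56 lb)
Consistency of the glass mass: net batch after ignition = 99.98 lb (the targets, summed, come to 99.98 lb; with the basis standing at 99.99 lb — rounding explains the deltas).
Adding the batch up: Σ batch = 107.4 lb; Σ batch·LOI gives LOI loss = 7.412 lb; glass ÷ batch gives a yield of 93.10%.

Batch per 99.99 lb glass melt:
  Magnesite: 7.971 lb
  Glass-grade sand: 37.23 lb
  Talc: 62.19 lb
Total batch = 107.4 lb; LOI loss = 7.412 lb; yield = 93.10%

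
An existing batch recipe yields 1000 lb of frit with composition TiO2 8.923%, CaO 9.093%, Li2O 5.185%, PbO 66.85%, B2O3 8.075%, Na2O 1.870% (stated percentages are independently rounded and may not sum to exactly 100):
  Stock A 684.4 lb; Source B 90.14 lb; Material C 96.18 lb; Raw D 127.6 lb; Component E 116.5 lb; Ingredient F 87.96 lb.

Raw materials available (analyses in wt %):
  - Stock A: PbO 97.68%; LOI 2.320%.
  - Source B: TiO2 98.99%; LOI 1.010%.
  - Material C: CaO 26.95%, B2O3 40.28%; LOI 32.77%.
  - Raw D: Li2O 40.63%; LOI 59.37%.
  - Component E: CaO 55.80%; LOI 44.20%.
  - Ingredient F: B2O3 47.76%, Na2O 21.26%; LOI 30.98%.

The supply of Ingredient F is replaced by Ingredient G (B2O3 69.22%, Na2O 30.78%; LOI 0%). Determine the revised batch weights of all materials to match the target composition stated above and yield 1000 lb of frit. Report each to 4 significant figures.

Revised batch per 1000 lb frit:
  Stock A: 684.4 lb
  Source B: 90.14 lb
  Material C: 96.07 lb
  Raw D: 127.6 lb
  Component E: 116.6 lb
  Ingredient G: 60.75 lb
Total batch = 1176 lb; LOI loss = 175.6 lb

Mid-chain values appear rounded to 4 significant figures alongside each step. The working math holds full precision through every step; a single rounding completes every reported number — the derived quantities, including ignition loss, yield, glass mass, the totals, six oxide percentages, are rebuilt from the batch weights for 1000 lb of glass at full float precision, precisely as stated by problem or answer.
Per-oxide target masses for 1000 lb frit:
  TiO2: 8.923% × 1000 = 89.23 lb
  CaO: 9.093% × 1000 = 90.93 lb
  Li2O: 5.185% × 1000 = 51.85 lb
  PbO: 66.85% × 1000 = 668.5 lb
  B2O3: 8.075% × 1000 = 80.75 lb
  Na2O: 1.870% × 1000 = 18.70 lb
Oxide-by-oxide audit on the weights just shown, for the quoted basis mass (sum by sum, the targets are met net of answer rounding effects):
  TiO2: 90.14·0.9899 = 89.23 lb (target 89.23 lb)
  CaO: 96.07·0.2695 + 116.6·0.5580 = 90.95 lb (target 90.93 lb)
  Li2O: 127.6·0.4063 = 51.84 lb (target 51.85 lb)
  PbO: 684.4·0.9768 = 668.5 lb (target 668.5 lb)
  B2O3: 96.07·0.4028 + 60.75·0.6922 = 80.75 lb (target 80.75 lb)
  Na2O: 60.75·0.3078 = 18.70 lb (target 18.70 lb)
Consistency of the glass mass: batch total minus LOI = 1000 lb (the targets, summed, come to 1000 lb; versus the stated basis of 1000 lb — any gap is answer rounding).
Batch grand total — Σ batch = 1176 lb; the LOI term Σ batch·LOI equals 175.6 lb; yield, glass over the total, = 85.07%.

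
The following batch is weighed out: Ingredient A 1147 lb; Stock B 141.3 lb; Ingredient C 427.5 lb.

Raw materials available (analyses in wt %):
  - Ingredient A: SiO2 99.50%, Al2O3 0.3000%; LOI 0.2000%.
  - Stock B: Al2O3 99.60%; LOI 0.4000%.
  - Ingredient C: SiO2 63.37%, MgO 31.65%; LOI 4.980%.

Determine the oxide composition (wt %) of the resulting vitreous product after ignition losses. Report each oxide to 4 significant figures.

Glass mass = 1692 lb (batch 1716 − LOI 24.15).
Composition: SiO2 83.48%, Al2O3 8.523%, MgO 7.998%

The working math runs at exact precision through every step. The intermediate values appear (rounded to four significant digits) at each printed step. Each reported figure is rounded exactly once — the derived quantities (totals, LOI, yield, glass mass, three oxide percentages) are rebuilt in exact precision from the batch weights on 1692 lb of glass as given in the question or the answer.
Oxide masses out of the charge:
  SiO2: 1147·0.9950 + 427.5·0.6337 = 1412 lb
  Al2O3: 1147·0.003000 + 141.3·0.9960 = 144.2 lb
  MgO: 427.5·0.3165 = 135.3 lb
LOI: 1147·0.002000 + 141.3·0.004000 + 427.5·0.04980 = 24.15 lb
Net of LOI, the glass mass = 1716 − 24.15 = 1692 lb (matching Σ of the oxides)
each wt % is 100 × oxide ÷ glass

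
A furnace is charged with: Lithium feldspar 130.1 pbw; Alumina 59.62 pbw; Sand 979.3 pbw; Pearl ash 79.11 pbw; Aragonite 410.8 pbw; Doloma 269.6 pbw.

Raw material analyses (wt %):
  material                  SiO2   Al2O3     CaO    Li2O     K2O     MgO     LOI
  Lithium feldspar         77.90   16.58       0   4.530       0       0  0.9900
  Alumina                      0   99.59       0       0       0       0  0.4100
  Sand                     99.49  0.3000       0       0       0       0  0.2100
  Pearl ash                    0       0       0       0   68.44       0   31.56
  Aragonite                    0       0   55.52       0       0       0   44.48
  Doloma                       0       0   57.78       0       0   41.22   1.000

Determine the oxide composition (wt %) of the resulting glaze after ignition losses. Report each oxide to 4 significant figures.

Glass mass = 1715 pbw (batch 1929 − LOI 214.0).
Composition: SiO2 62.74%, Al2O3 4.892%, CaO 22.39%, Li2O 0.3437%, K2O 3.158%, MgO 6.482%

In-progress results are displayed, rounded to 4 significant figures, on the page — each numeric step holds exact precision at each step. A single rounding finalizes each reported number; the derived quantities are rebuilt using the weight values on 1715 pbw of glass in full float precision (the totals, six oxide percentages, yield, ignition loss, glass mass), precisely as stated by question or answer.
Oxide-by-oxide delivered mass:
  SiO2: 130.1·0.7790 + 979.3·0.9949 = 1076 pbw
  Al2O3: 130.1·0.1658 + 59.62·0.9959 + 979.3·0.003000 = 83.88 pbw
  CaO: 410.8·0.5552 + 269.6·0.5778 = 383.9 pbw
  Li2O: 130.1·0.04530 = 5.894 pbw
  K2O: 79.11·0.6844 = 54.14 pbw
  MgO: 269.6·0.4122 = 111.1 pbw
LOI: 130.1·0.009900 + 59.62·0.004100 + 979.3·0.002100 + 79.11·0.3156 + 410.8·0.4448 + 269.6·0.01000 = 214.0 pbw
batch − LOI leaves glass = 1929 − 214.0 = 1715 pbw (the oxide masses sum to this)
each wt % is 100 × oxide ÷ glass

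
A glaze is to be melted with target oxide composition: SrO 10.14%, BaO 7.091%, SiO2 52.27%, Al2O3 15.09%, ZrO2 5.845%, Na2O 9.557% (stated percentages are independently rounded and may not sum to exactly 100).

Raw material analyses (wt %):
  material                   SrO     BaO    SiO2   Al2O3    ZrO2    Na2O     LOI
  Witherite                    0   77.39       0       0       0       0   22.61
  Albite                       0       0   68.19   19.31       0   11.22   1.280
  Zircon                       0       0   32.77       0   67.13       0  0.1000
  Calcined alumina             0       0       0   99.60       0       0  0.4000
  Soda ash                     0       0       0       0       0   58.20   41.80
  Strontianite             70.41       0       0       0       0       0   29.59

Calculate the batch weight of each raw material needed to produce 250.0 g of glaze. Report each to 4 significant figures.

Every computation carries exact precision through the solve. Values along the way appear rounded off to 4 significant digits at each printed step — each reported figure sees exactly one rounding; the derived quantities are carried starting from the weights on 250.0 g of glass at exact precision (the yield, ignition loss, six oxide percentages, the totals, net glass mass) as given in either problem or answer.
Per-oxide target masses for 250.0 g glaze:
  SrO: 10.14% × 250.0 = 25.35 g
  BaO: 7.091% × 250.0 = 17.73 g
  SiO2: 52.27% × 250.0 = 130.7 g
  Al2O3: 15.09% × 250.0 = 37.72 g
  ZrO2: 5.845% × 250.0 = 14.61 g
  Na2O: 9.557% × 250.0 = 23.89 g
Verifying the oxide balance working from each reported weight, per the basis as stated (oxide sums agree with the targets modulo rounding of the values):
  SrO: 36.00·0.7041 = 25.35 g (target 25.35 g)
  BaO: 22.91·0.7739 = 17.73 g (target 17.73 g)
  SiO2: 181.2·0.6819 + 21.77·0.3277 = 130.7 g (target 130.7 g)
  Al2O3: 181.2·0.1931 + 2.752·0.9960 = 37.73 g (target 37.72 g)
  ZrO2: 21.77·0.6713 = 14.61 g (target 14.61 g)
  Na2O: 181.2·0.1122 + 6.125·0.5820 = 23.90 g (target 23.89 g)
Glass mass check: batch total minus LOI = 250.0 g (oxide target masses add up to 250.0 g; the stated basis being 250.0 g — a pure rounding effect).
Total batch = Σ batch = 270.8 g; the LOI term Σ batch·LOI equals 20.74 g; the yield ratio, glass ÷ batch: 92.34%.

Batch per 250.0 g glaze:
  Witherite: 22.91 g
  Albite: 181.2 g
  Zircon: 21.77 g
  Calcined alumina: 2.752 g
  Soda ash: 6.125 g
  Strontianite: 36.00 g
Total batch = 270.8 g; LOI loss = 20.74 g; yield = 92.34%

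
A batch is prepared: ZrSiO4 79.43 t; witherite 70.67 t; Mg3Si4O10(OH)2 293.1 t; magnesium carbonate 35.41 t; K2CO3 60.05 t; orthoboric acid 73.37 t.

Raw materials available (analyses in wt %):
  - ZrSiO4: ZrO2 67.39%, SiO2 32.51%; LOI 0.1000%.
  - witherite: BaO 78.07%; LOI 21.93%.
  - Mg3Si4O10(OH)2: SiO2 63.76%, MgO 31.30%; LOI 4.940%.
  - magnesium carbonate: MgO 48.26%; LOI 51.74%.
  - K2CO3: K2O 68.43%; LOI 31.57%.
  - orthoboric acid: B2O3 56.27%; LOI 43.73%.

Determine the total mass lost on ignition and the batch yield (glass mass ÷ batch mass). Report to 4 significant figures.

The intermediate values are shown (rounded to four significant digits) on the page — the working math runs at exact precision in every operation — every reported figure takes exactly one rounding; derived quantities are computed starting from the weights per 512.6 t of glass in full float precision (totals, LOI, glass mass, yield, six oxide percentages) precisely as stated by either problem or answer.
LOI of each material in turn:
  ZrSiO4: 79.43 × 0.001000 = 0.07943 t
  witherite: 70.67 × 0.2193 = 15.50 t
  Mg3Si4O10(OH)2: 293.1 × 0.04940 = 14.48 t
  magnesium carbonate: 35.41 × 0.5174 = 18.32 t
  K2CO3: 60.05 × 0.3157 = 18.96 t
  orthoboric acid: 73.37 × 0.4373 = 32.08 t
Total LOI = 99.42 t
Glass = batch − LOI = 612.0 − 99.42 = 512.6 t

LOI loss = 99.42 t; glass = 512.6 t; yield = 83.76%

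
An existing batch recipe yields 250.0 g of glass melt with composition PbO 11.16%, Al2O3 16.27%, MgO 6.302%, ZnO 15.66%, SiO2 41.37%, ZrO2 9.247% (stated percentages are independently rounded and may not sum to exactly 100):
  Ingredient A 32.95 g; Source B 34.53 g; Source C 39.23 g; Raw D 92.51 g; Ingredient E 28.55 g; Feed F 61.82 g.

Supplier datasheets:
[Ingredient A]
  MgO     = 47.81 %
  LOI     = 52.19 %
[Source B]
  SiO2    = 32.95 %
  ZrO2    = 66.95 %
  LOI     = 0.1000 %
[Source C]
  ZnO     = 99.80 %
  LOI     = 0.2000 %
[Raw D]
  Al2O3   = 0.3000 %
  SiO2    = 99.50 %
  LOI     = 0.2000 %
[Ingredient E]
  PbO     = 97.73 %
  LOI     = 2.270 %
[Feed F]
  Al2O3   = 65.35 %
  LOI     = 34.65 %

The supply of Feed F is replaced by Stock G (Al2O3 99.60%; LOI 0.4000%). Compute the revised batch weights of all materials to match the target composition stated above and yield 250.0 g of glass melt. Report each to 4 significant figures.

Revised batch per 250.0 g glass melt:
  Ingredient A: 32.95 g
  Source B: 34.53 g
  Source C: 39.23 g
  Raw D: 92.51 g
  Ingredient E: 28.55 g
  Stock G: 40.56 g
Total batch = 268.3 g; LOI loss = 18.30 g

The intermediate values appear rounded to 4 significant digits at each printed step; the whole derivation carries exact precision through every step; every reported figure is rounded just once; the derived quantities, which include totals, the six compositions, the yield, LOI, net glass mass, are recomputed in exact precision, as they appear in question or answer, starting from the weights per 250.0 g of glass.
Target masses of each oxide per 250.0 g glass melt:
  PbO: 11.16% × 250.0 = 27.90 g
  Al2O3: 16.27% × 250.0 = 40.67 g
  MgO: 6.302% × 250.0 = 15.76 g
  ZnO: 15.66% × 250.0 = 39.15 g
  SiO2: 41.37% × 250.0 = 103.4 g
  ZrO2: 9.247% × 250.0 = 23.12 g
Checking each oxide sum applying the batch weights above, at the basis given (oxide sums agree with the targets within answer rounding):
  PbO: 28.55·0.9773 = 27.90 g (target 27.90 g)
  Al2O3: 92.51·0.003000 + 40.56·0.9960 = 40.68 g (target 40.67 g)
  MgO: 32.95·0.4781 = 15.75 g (target 15.76 g)
  ZnO: 39.23·0.9980 = 39.15 g (target 39.15 g)
  SiO2: 34.53·0.3295 + 92.51·0.9950 = 103.4 g (target 103.4 g)
  ZrO2: 34.53·0.6695 = 23.12 g (target 23.12 g)
Glass-mass sanity pass: batch Σ − ignition loss = 250.0 g (per-oxide target masses sum to 250.0 g; versus the stated basis of 250.0 g — rounding explains the deltas).
Adding the batch up: Σ batch = 268.3 g; LOI removed, Σ of batch·LOI: 18.30 g; yield = glass ÷ total batch = 93.18%.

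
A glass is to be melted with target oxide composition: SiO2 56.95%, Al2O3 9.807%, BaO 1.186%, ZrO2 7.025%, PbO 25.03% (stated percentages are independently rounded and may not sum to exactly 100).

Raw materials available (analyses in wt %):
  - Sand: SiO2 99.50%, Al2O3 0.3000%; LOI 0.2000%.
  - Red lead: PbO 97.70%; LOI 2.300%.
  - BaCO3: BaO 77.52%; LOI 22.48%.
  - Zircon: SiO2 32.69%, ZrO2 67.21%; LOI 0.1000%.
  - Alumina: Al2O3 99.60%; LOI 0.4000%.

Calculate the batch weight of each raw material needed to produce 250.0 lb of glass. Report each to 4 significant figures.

Batch per 250.0 lb glass:
  Sand: 134.5 lb
  Red lead: 64.05 lb
  BaCO3: 3.825 lb
  Zircon: 26.13 lb
  Alumina: 24.21 lb
Total batch = 252.7 lb; LOI loss = 2.725 lb; yield = 98.92%

The whole derivation holds full float precision in all steps; in-progress results are shown, with 4-significant-figure rounding, alongside each step; a single rounding produces each reported figure; derived quantities (LOI, net glass mass, five oxide percentages, the totals, yield) are computed from the weighed amounts on 250.0 lb of glass in full precision as set out in the problem or the answer.
Oxide mass targets, per 250.0 lb glass:
  SiO2: 56.95% × 250.0 = 142.4 lb
  Al2O3: 9.807% × 250.0 = 24.52 lb
  BaO: 1.186% × 250.0 = 2.965 lb
  ZrO2: 7.025% × 250.0 = 17.56 lb
  PbO: 25.03% × 250.0 = 62.58 lb
Per-oxide balance check on the weights just shown, under the basis named above (summed amounts equal target values inside rounding margins):
  SiO2: 134.5·0.9950 + 26.13·0.3269 = 142.4 lb (target 142.4 lb)
  Al2O3: 134.5·0.003000 + 24.21·0.9960 = 24.52 lb (target 24.52 lb)
  BaO: 3.825·0.7752 = 2.965 lb (target 2.965 lb)
  ZrO2: 26.13·0.6721 = 17.56 lb (target 17.56 lb)
  PbO: 64.05·0.9770 = 62.58 lb (target 62.58 lb)
Auditing the glass mass value: batch total minus LOI = 250.0 lb (the Σ of target masses is 250.0 lb; versus the stated basis of 250.0 lb — rounding explains the deltas).
Whole-batch sum: Σ batch = 252.7 lb; LOI loss = Σ batch·LOI = 2.725 lb; the yield ratio, glass ÷ batch: 98.92%.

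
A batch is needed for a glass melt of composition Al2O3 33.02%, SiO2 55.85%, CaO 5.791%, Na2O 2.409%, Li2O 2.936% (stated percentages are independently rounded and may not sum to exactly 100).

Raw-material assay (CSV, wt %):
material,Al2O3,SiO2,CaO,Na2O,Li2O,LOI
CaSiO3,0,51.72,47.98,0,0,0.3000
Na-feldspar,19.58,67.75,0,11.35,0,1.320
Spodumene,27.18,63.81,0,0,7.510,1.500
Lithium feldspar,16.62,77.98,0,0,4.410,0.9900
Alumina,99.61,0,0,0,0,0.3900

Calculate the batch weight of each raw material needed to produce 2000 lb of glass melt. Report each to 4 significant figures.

Every computation holds full float precision in every operation; values along the way are printed with 4-significant-digit rounding between the steps. A single rounding produces every reported figure. The derived quantities are computed from the weighed amounts at 2000 lb of glass at exact precision (ignition loss, five oxide percentages, yield, glass mass, totals), exactly as printed in problem or answer.
Per-oxide target masses for 2000 lb glass melt:
  Al2O3: 33.02% × 2000 = 660.4 lb
  SiO2: 55.85% × 2000 = 1117 lb
  CaO: 5.791% × 2000 = 115.8 lb
  Na2O: 2.409% × 2000 = 48.18 lb
  Li2O: 2.936% × 2000 = 58.72 lb
A balance pass over the oxides, on the weights just shown, per the basis as stated (every target is met by its sum inside rounding margins):
  Al2O3: 424.5·0.1958 + 483.8·0.2718 + 507.6·0.1662 + 362.8·0.9961 = 660.4 lb (target 660.4 lb)
  SiO2: 241.4·0.5172 + 424.5·0.6775 + 483.8·0.6381 + 507.6·0.7798 = 1117 lb (target 1117 lb)
  CaO: 241.4·0.4798 = 115.8 lb (target 115.8 lb)
  Na2O: 424.5·0.1135 = 48.18 lb (target 48.18 lb)
  Li2O: 483.8·0.07510 + 507.6·0.04410 = 58.72 lb (target 58.72 lb)
Glass-mass bookkeeping: the batch minus its LOI: 2000 lb (the targets, summed, come to 2000 lb; with the basis standing at 2000 lb — rounding explains the deltas).
Summing the batch: Σ batch = 2020 lb; loss to ignition Σ batch·LOI = 20.02 lb; the yield ratio, glass ÷ batch: 99.01%.

Batch per 2000 lb glass melt:
  CaSiO3: 241.4 lb
  Na-feldspar: 424.5 lb
  Spodumene: 483.8 lb
  Lithium feldspar: 507.6 lb
  Alumina: 362.8 lb
Total batch = 2020 lb; LOI loss = 20.02 lb; yield = 99.01%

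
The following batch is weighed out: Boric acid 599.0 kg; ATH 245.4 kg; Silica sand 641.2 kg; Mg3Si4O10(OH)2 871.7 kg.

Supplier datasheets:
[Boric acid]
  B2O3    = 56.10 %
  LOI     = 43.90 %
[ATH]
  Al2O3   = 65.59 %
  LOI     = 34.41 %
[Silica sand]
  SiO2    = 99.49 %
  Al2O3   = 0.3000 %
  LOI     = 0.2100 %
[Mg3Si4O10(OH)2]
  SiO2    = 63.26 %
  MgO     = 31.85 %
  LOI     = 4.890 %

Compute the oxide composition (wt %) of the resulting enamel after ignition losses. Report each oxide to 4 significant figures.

Glass mass = 1966 kg (batch 2357 − LOI 391.4).
Composition: SiO2 60.50%, B2O3 17.09%, Al2O3 8.285%, MgO 14.12%

Intermediates are shown rounded to 4 significant figures alongside each step. The whole derivation keeps exact precision at all times. Each reported figure carries a single rounding. All derived quantities (the yield, net glass mass, totals, the four compositions, ignition loss) are recomputed from the weighed amounts at 1966 kg of glass in full precision precisely as stated by the problem or answer text.
What the batch supplies per oxide:
  SiO2: 641.2·0.9949 + 871.7·0.6326 = 1189 kg
  B2O3: 599.0·0.5610 = 336.0 kg
  Al2O3: 245.4·0.6559 + 641.2·0.003000 = 162.9 kg
  MgO: 871.7·0.3185 = 277.6 kg
LOI: 599.0·0.4390 + 245.4·0.3441 + 641.2·0.002100 + 871.7·0.04890 = 391.4 kg
The glass mass, total less LOI, = 2357 − 391.4 = 1966 kg (= Σ oxide masses)
wt % = 100 × oxide mass / glass mass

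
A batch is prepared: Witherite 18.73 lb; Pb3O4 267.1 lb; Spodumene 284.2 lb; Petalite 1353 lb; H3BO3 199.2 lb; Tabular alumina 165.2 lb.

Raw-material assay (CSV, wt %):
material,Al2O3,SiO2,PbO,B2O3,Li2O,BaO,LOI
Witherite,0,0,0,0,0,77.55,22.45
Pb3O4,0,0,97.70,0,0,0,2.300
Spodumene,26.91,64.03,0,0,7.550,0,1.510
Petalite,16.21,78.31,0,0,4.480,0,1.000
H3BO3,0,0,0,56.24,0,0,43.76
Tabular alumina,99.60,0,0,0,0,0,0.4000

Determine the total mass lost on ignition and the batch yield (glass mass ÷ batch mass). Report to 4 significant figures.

LOI loss = 116.0 lb; glass = 2171 lb; yield = 94.93%

Working values are printed (rounded to 4 significant digits) in the printout. All internal work holds full precision through the solve; every reported figure is rounded once only; derived quantities are carried from the weighed amounts for 2171 lb of glass at full float precision (six oxide percentages, yield, the totals, ignition loss, glass mass), as given in the question or the answer.
Material-by-material LOI:
  Witherite: 18.73 × 0.2245 = 4.205 lb
  Pb3O4: 267.1 × 0.02300 = 6.143 lb
  Spodumene: 284.2 × 0.01510 = 4.291 lb
  Petalite: 1353 × 0.01000 = 13.53 lb
  H3BO3: 199.2 × 0.4376 = 87.17 lb
  Tabular alumina: 165.2 × 0.004000 = 0.6608 lb
Total LOI = 116.0 lb
Glass = batch − LOI = 2287 − 116.0 = 2171 lb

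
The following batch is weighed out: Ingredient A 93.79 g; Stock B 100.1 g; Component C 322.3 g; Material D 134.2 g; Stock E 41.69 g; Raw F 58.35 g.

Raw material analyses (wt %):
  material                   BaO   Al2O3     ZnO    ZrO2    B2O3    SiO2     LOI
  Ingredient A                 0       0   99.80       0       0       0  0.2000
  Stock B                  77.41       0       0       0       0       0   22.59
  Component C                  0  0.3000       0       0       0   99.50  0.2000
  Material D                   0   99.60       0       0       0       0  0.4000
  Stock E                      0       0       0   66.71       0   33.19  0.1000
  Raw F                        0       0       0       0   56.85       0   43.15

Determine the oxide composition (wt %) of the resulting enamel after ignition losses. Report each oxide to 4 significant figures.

Full float precision is held at all times; the intermediate values are shown rounded to 4 significant figures when written out. Every reported result is rounded only once — all derived quantities (ignition loss, yield, the six compositions, totals, net glass mass) are computed using the weight values per 701.2 g of glass at full float precision as they appear in question or answer.
Per-oxide mass from batch:
  BaO: 100.1·0.7741 = 77.49 g
  Al2O3: 322.3·0.003000 + 134.2·0.9960 = 134.6 g
  ZnO: 93.79·0.9980 = 93.60 g
  ZrO2: 41.69·0.6671 = 27.81 g
  B2O3: 58.35·0.5685 = 33.17 g
  SiO2: 322.3·0.9950 + 41.69·0.3319 = 334.5 g
LOI: 93.79·0.002000 + 100.1·0.2259 + 322.3·0.002000 + 134.2·0.004000 + 41.69·0.001000 + 58.35·0.4315 = 49.20 g
Resulting glass, batch − LOI: 750.4 − 49.20 = 701.2 g (= Σ oxide masses)
percent by weight: oxide/glass ×100

Glass mass = 701.2 g (batch 750.4 − LOI 49.20).
Composition: BaO 11.05%, Al2O3 19.20%, ZnO 13.35%, ZrO2 3.966%, B2O3 4.731%, SiO2 47.71%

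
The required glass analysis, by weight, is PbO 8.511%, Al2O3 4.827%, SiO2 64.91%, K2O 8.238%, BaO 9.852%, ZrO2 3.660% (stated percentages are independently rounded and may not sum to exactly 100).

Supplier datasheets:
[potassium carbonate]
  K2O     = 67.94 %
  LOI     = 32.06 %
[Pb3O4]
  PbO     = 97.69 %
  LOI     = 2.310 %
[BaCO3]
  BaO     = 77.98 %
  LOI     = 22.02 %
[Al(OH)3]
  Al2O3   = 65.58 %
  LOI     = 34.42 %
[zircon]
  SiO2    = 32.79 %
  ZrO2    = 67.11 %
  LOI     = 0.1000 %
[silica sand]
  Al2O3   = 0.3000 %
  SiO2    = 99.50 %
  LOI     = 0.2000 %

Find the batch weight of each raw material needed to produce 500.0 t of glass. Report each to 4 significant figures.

The working math runs at full precision through every step; mid-chain values are displayed (rounded to four significant figures) on the page. Every reported figure receives exactly one rounding — derived quantities, including the six compositions, totals, ignition loss, glass mass, the yield, are recomputed using the weight values for 500.0 t of glass in exact precision, as they appear in the problem or answer text.
Oxide mass targets, per 500.0 t glass:
  PbO: 8.511% × 500.0 = 42.56 t
  Al2O3: 4.827% × 500.0 = 24.14 t
  SiO2: 64.91% × 500.0 = 324.6 t
  K2O: 8.238% × 500.0 = 41.19 t
  BaO: 9.852% × 500.0 = 49.26 t
  ZrO2: 3.660% × 500.0 = 18.30 t
Balance tally, oxide-wise, per the reported batch figures, on the stated basis (summed amounts equal target values net of answer rounding effects):
  PbO: 43.56·0.9769 = 42.55 t (target 42.56 t)
  Al2O3: 35.35·0.6558 + 317.2·0.003000 = 24.13 t (target 24.14 t)
  SiO2: 27.27·0.3279 + 317.2·0.9950 = 324.6 t (target 324.6 t)
  K2O: 60.63·0.6794 = 41.19 t (target 41.19 t)
  BaO: 63.17·0.7798 = 49.26 t (target 49.26 t)
  ZrO2: 27.27·0.6711 = 18.30 t (target 18.30 t)
Glass-mass closure: Σ batch − LOI loss = 500.0 t (oxide target masses add up to 500.0 t; versus the stated basis of 500.0 t — deltas are rounding alone).
Batch total: Σ batch = 547.2 t; the LOI term Σ batch·LOI equals 47.18 t; glass ÷ batch gives a yield of 91.38%.

Batch per 500.0 t glass:
  potassium carbonate: 60.63 t
  Pb3O4: 43.56 t
  BaCO3: 63.17 t
  Al(OH)3: 35.35 t
  zircon: 27.27 t
  silica sand: 317.2 t
Total batch = 547.2 t; LOI loss = 47.18 t; yield = 91.38%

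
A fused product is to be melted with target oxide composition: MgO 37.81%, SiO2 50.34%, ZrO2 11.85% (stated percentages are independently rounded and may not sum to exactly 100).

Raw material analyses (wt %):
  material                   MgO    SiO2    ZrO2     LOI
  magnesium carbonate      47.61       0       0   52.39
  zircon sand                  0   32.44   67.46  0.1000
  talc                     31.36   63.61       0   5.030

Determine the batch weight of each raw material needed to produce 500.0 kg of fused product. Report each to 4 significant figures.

Batch per 500.0 kg fused product:
  magnesium carbonate: 165.9 kg
  zircon sand: 87.83 kg
  talc: 350.9 kg
Total batch = 604.6 kg; LOI loss = 104.7 kg; yield = 82.69%

Full precision is carried at all times; values along the way appear with 4-significant-digit rounding in the working; every reported number receives exactly one rounding — all derived quantities, including the yield, LOI, three oxide percentages, totals, glass mass, are recomputed using the weight values at 500.0 kg of glass in full float precision, as quoted within either problem or answer.
Oxide mass targets, per 500.0 kg fused product:
  MgO: 37.81% × 500.0 = 189.0 kg
  SiO2: 50.34% × 500.0 = 251.7 kg
  ZrO2: 11.85% × 500.0 = 59.25 kg
Per-oxide balance check working from each reported weight, per the basis as stated (sum by sum, the targets are met given rounding of the digits):
  MgO: 165.9·0.4761 + 350.9·0.3136 = 189.0 kg (target 189.0 kg)
  SiO2: 87.83·0.3244 + 350.9·0.6361 = 251.7 kg (target 251.7 kg)
  ZrO2: 87.83·0.6746 = 59.25 kg (target 59.25 kg)
Glass-mass bookkeeping: Σ batch − LOI loss = 500.0 kg (targets for the oxides total 500.0 kg; versus the stated basis of 500.0 kg — differing by rounding only).
Adding the batch up: Σ batch = 604.6 kg; ignition loss, Σ(batch × LOI) = 104.7 kg; yield: glass divided by total = 82.69%.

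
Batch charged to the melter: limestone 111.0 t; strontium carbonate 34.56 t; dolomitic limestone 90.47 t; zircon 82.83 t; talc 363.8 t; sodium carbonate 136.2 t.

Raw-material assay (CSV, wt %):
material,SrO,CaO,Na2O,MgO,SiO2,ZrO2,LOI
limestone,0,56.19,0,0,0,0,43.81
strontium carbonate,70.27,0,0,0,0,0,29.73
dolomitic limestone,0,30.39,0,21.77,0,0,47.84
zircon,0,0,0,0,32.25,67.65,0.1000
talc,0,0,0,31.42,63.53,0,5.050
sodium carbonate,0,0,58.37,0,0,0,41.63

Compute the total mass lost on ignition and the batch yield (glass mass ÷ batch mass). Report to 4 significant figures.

The whole derivation runs at full precision in all steps — values along the way are printed (rounded to four significant figures) in the printout; exactly one rounding goes into every reported result; the derived quantities, which include ignition loss, the yield, net glass mass, totals, the six compositions, are computed in exact precision, exactly as printed in either problem or answer, from the weighed amounts for 641.5 t of glass.
Per-material ignition loss:
  limestone: 111.0 × 0.4381 = 48.63 t
  strontium carbonate: 34.56 × 0.2973 = 10.27 t
  dolomitic limestone: 90.47 × 0.4784 = 43.28 t
  zircon: 82.83 × 0.001000 = 0.08283 t
  talc: 363.8 × 0.05050 = 18.37 t
  sodium carbonate: 136.2 × 0.4163 = 56.70 t
Total LOI = 177.3 t
Glass = batch − LOI = 818.9 − 177.3 = 641.5 t

LOI loss = 177.3 t; glass = 641.5 t; yield = 78.34%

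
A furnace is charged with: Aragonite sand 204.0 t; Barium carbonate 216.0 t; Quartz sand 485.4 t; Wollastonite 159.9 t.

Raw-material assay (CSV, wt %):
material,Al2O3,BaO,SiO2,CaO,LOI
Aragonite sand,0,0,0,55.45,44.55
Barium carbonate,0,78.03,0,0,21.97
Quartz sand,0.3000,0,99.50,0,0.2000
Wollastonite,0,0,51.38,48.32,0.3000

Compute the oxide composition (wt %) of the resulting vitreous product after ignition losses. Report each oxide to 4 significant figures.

The working math maintains full float precision in all steps. Mid-chain values appear, with 4-significant-figure rounding, between the steps. A single rounding completes each reported number; derived quantities, which include ignition loss, the totals, the four compositions, yield, net glass mass, are rebuilt in full float precision, precisely as stated by the question or the answer, using the weight values at 925.5 t of glass.
Oxide-by-oxide delivered mass:
  Al2O3: 485.4·0.003000 = 1.456 t
  BaO: 216.0·0.7803 = 168.5 t
  SiO2: 485.4·0.9950 + 159.9·0.5138 = 565.1 t
  CaO: 204.0·0.5545 + 159.9·0.4832 = 190.4 t
LOI: 204.0·0.4455 + 216.0·0.2197 + 485.4·0.002000 + 159.9·0.003000 = 139.8 t
Resulting glass, batch − LOI: 1065 − 139.8 = 925.5 t (the oxide masses sum to this)
wt % = 100 × oxide mass / glass mass

Glass mass = 925.5 t (batch 1065 − LOI 139.8).
Composition: Al2O3 0.1573%, BaO 18.21%, SiO2 61.06%, CaO 20.57%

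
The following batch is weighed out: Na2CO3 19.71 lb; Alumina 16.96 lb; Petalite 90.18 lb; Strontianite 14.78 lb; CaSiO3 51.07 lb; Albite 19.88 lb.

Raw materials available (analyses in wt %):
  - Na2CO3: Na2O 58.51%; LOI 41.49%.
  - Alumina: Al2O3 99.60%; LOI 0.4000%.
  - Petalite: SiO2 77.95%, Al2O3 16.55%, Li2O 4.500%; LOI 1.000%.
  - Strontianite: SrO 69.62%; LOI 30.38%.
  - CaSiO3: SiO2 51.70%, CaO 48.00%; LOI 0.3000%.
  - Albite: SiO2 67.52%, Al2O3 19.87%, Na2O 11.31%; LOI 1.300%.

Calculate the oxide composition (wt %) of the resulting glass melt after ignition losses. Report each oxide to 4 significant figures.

Values along the way are shown (rounded to four significant figures) on the page. The working math carries full precision through every step — exactly one rounding is applied to every reported value. Derived quantities (the six compositions, net glass mass, the totals, LOI, yield) are rebuilt at full precision using the weight values per 198.5 lb of glass, precisely as stated by the problem or answer text.
Per-oxide mass from batch:
  SiO2: 90.18·0.7795 + 51.07·0.5170 + 19.88·0.6752 = 110.1 lb
  SrO: 14.78·0.6962 = 10.29 lb
  Al2O3: 16.96·0.9960 + 90.18·0.1655 + 19.88·0.1987 = 35.77 lb
  CaO: 51.07·0.4800 = 24.51 lb
  Li2O: 90.18·0.04500 = 4.058 lb
  Na2O: 19.71·0.5851 + 19.88·0.1131 = 13.78 lb
LOI: 19.71·0.4149 + 16.96·0.004000 + 90.18·0.01000 + 14.78·0.3038 + 51.07·0.003000 + 19.88·0.01300 = 14.05 lb
The glass mass, total less LOI, = 212.6 − 14.05 = 198.5 lb (consistent with Σ oxide mass)
wt % = 100 × oxide mass / glass mass

Glass mass = 198.5 lb (batch 212.6 − LOI 14.05).
Composition: SiO2 55.47%, SrO 5.183%, Al2O3 18.02%, CaO 12.35%, Li2O 2.044%, Na2O 6.941%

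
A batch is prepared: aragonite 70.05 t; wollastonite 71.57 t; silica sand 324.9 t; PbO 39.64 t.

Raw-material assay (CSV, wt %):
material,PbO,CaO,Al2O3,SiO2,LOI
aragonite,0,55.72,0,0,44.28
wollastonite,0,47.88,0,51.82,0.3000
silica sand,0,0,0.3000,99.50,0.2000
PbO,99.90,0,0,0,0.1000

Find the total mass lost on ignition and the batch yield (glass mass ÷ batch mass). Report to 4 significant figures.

LOI loss = 31.92 t; glass = 474.2 t; yield = 93.69%

Mid-chain values appear, rounded to four significant figures, at each printed step — exact precision is kept from start to finish — every reported value is rounded just once; derived quantities (the yield, the four compositions, ignition loss, totals, glass mass) are recomputed starting from the weights on 474.2 t of glass at full float precision as they appear in the problem or the answer.
Loss on ignition, line by line:
  aragonite: 70.05 × 0.4428 = 31.02 t
  wollastonite: 71.57 × 0.003000 = 0.2147 t
  silica sand: 324.9 × 0.002000 = 0.6498 t
  PbO: 39.64 × 0.001000 = 0.03964 t
Total LOI = 31.92 t
Glass = batch − LOI = 506.2 − 31.92 = 474.2 t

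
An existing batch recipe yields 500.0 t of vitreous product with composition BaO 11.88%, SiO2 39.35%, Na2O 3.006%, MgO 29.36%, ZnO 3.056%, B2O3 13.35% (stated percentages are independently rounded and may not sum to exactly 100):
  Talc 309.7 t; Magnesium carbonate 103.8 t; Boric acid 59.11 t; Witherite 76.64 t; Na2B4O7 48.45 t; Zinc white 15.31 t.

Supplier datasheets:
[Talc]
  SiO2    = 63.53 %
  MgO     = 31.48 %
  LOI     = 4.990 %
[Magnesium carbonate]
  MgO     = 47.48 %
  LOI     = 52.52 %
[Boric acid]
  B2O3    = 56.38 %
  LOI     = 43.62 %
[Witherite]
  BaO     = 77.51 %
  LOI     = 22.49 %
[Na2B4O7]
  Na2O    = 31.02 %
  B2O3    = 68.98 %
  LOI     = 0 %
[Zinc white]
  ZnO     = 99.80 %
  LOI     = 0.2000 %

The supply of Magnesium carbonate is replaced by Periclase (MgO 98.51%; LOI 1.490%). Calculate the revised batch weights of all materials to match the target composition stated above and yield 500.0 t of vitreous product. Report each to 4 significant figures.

Revised batch per 500.0 t vitreous product:
  Talc: 309.7 t
  Periclase: 50.05 t
  Boric acid: 59.11 t
  Witherite: 76.64 t
  Na2B4O7: 48.45 t
  Zinc white: 15.31 t
Total batch = 559.3 t; LOI loss = 59.25 t

Mid-chain values appear (rounded to four significant digits) in the working; the whole derivation maintains full precision all the way through. Each reported number sees exactly one rounding — the derived quantities (totals, yield, the six compositions, ignition loss, net glass mass) are computed in exact precision starting from the weights per 500.0 t of glass as written in either problem or answer.
Oxide-by-oxide targets in 500.0 t vitreous product:
  BaO: 11.88% × 500.0 = 59.40 t
  SiO2: 39.35% × 500.0 = 196.8 t
  Na2O: 3.006% × 500.0 = 15.03 t
  MgO: 29.36% × 500.0 = 146.8 t
  ZnO: 3.056% × 500.0 = 15.28 t
  B2O3: 13.35% × 500.0 = 66.75 t
Balance tally, oxide-wise, applying the batch weights above, per the basis as stated (delivered sums recover each target exact up to rounding of places):
  BaO: 76.64·0.7751 = 59.40 t (target 59.40 t)
  SiO2: 309.7·0.6353 = 196.8 t (target 196.8 t)
  Na2O: 48.45·0.3102 = 15.03 t (target 15.03 t)
  MgO: 309.7·0.3148 + 50.05·0.9851 = 146.8 t (target 146.8 t)
  ZnO: 15.31·0.9980 = 15.28 t (target 15.28 t)
  B2O3: 59.11·0.5638 + 48.45·0.6898 = 66.75 t (target 66.75 t)
Consistency of the glass mass: whole batch net of LOI = 500.0 t (oxide target masses add up to 500.0 t; stated basis 500.0 t — gaps are rounding artifacts).
Adding the batch up: Σ batch = 559.3 t; Σ batch·LOI gives LOI loss = 59.25 t; yield, glass over the total, = 89.41%.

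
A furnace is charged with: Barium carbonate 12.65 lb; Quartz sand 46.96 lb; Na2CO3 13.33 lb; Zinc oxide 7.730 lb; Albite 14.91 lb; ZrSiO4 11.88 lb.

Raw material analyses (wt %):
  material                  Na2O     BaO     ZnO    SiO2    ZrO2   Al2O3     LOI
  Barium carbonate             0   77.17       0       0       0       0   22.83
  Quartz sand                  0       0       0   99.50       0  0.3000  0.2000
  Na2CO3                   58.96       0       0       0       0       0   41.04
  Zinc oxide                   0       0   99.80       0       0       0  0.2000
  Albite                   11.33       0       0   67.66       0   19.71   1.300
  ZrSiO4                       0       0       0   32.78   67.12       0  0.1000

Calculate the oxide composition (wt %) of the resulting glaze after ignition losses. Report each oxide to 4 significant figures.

In-progress results appear (rounded to four significant digits) across the worked steps. The working math carries exact precision throughout — each reported figure takes exactly one rounding. Derived quantities, which include net glass mass, six oxide percentages, ignition loss, totals, yield, are rebuilt at full float precision, as given in problem or answer, using the weight values per 98.79 lb of glass.
What the batch supplies per oxide:
  Na2O: 13.33·0.5896 + 14.91·0.1133 = 9.549 lb
  BaO: 12.65·0.7717 = 9.762 lb
  ZnO: 7.730·0.9980 = 7.715 lb
  SiO2: 46.96·0.9950 + 14.91·0.6766 + 11.88·0.3278 = 60.71 lb
  ZrO2: 11.88·0.6712 = 7.974 lb
  Al2O3: 46.96·0.003000 + 14.91·0.1971 = 3.080 lb
LOI: 12.65·0.2283 + 46.96·0.002000 + 13.33·0.4104 + 7.730·0.002000 + 14.91·0.01300 + 11.88·0.001000 = 8.674 lb
Resulting glass, batch − LOI: 107.5 − 8.674 = 98.79 lb (= the summed oxide contributions)
percent share: oxide ÷ glass, ×100

Glass mass = 98.79 lb (batch 107.5 − LOI 8.674).
Composition: Na2O 9.666%, BaO 9.882%, ZnO 7.809%, SiO2 61.45%, ZrO2 8.072%, Al2O3 3.117%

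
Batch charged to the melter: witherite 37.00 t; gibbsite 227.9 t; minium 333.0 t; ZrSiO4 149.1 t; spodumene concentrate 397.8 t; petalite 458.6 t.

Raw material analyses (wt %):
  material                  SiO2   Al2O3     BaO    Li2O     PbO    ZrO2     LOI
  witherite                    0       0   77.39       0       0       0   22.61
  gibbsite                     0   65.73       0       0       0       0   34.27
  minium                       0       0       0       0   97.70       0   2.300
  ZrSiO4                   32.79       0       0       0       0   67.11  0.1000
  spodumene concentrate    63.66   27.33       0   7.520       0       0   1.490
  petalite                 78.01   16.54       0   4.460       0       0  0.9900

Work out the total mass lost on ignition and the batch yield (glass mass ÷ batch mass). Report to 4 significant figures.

LOI loss = 104.7 t; glass = 1499 t; yield = 93.47%

Mid-chain values are printed (rounded to 4 significant figures) as written. The working math keeps full precision in all steps — each reported figure undergoes a single rounding. Derived quantities (net glass mass, the yield, six oxide percentages, LOI, the totals) are rebuilt from the weighed amounts on 1499 t of glass at exact precision, as set out in the question or the answer.
Ignition loss by material:
  witherite: 37.00 × 0.2261 = 8.366 t
  gibbsite: 227.9 × 0.3427 = 78.10 t
  minium: 333.0 × 0.02300 = 7.659 t
  ZrSiO4: 149.1 × 0.001000 = 0.1491 t
  spodumene concentrate: 397.8 × 0.01490 = 5.927 t
  petalite: 458.6 × 0.009900 = 4.540 t
Total LOI = 104.7 t
Glass = batch − LOI = 1603 − 104.7 = 1499 t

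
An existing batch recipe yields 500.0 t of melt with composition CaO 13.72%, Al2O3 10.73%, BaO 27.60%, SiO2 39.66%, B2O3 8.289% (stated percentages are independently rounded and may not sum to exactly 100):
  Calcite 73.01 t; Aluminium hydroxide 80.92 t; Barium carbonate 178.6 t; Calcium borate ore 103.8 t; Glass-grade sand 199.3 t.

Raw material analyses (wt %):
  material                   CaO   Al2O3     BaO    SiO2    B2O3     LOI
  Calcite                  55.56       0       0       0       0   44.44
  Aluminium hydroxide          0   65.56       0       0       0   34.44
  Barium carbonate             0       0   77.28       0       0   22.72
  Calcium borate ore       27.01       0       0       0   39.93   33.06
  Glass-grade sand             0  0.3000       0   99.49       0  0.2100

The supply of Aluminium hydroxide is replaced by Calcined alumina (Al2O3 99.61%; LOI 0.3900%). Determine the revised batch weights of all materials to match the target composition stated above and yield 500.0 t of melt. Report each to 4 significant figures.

Revised batch per 500.0 t melt:
  Calcite: 73.01 t
  Calcined alumina: 53.26 t
  Barium carbonate: 178.6 t
  Calcium borate ore: 103.8 t
  Glass-grade sand: 199.3 t
Total batch = 608.0 t; LOI loss = 108.0 t

The working math carries full precision in all steps — working values appear, rounded to 4 significant digits, at each printed step. Each reported figure is rounded once only; the derived quantities (the yield, totals, five oxide percentages, LOI, net glass mass) are recomputed from the weighed amounts for 500.0 t of glass in exact precision exactly as shown in either problem or answer.
The oxide mass targets at 500.0 t melt:
  CaO: 13.72% × 500.0 = 68.60 t
  Al2O3: 10.73% × 500.0 = 53.65 t
  BaO: 27.60% × 500.0 = 138.0 t
  SiO2: 39.66% × 500.0 = 198.3 t
  B2O3: 8.289% × 500.0 = 41.44 t
Mass-balance tally per oxide working from each reported weight, on the stated basis (every target is met by its sum given rounding of the digits):
  CaO: 73.01·0.5556 + 103.8·0.2701 = 68.60 t (target 68.60 t)
  Al2O3: 53.26·0.9961 + 199.3·0.003000 = 53.65 t (target 53.65 t)
  BaO: 178.6·0.7728 = 138.0 t (target 138.0 t)
  SiO2: 199.3·0.9949 = 198.3 t (target 198.3 t)
  B2O3: 103.8·0.3993 = 41.45 t (target 41.44 t)
Auditing the glass mass value: Σ batch − LOI loss = 500.0 t (per-oxide target masses sum to 500.0 t; against the stated basis, 500.0 t — deltas are rounding alone).
Summing the batch: Σ batch = 608.0 t; loss to ignition Σ batch·LOI = 108.0 t; as yield: glass ÷ batch → 82.24%.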